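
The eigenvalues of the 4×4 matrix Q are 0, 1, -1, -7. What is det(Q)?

0

det(Q) is the product of the eigenvalues: (0) · (1) · (-1) · (-7) = 0.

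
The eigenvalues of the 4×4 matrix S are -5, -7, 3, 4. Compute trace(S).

-5

trace(S) is the sum of the eigenvalues: (-5) + (-7) + (3) + (4) = -5.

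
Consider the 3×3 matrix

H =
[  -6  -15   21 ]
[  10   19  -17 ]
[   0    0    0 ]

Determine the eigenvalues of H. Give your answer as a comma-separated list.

0, 4, 9

Compute the characteristic polynomial p(s) = det(sI - H).
Expanding along the first row, p(s) = s^3 - 13s^2 + 36s.
Try s = 0: p(0) = 0, so 0 is a root.
Dividing by s leaves s^2 - 13s + 36.
The quadratic factors as (s - 4)·(s - 9).
Eigenvalues: 0, 4, 9.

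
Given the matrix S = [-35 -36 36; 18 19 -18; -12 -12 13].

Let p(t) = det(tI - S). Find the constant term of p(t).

p(t) = t^3 + 3t^2 - 9t + 5.
The constant term is 5.

5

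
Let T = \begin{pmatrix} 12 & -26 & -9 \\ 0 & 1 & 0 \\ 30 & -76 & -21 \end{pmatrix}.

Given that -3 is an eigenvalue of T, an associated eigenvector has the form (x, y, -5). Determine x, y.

We need (T + 3I)v = 0.
T + 3I = [[15, -26, -9], [0, 4, 0], [30, -76, -18]].
Row 1: (15)·x + (-26)·y + (-9)·-5 = 0
Row 2: (0)·x + (4)·y + (0)·-5 = 0
Row 3: (30)·x + (-76)·y + (-18)·-5 = 0
Solving gives x = -3, y = 0.
Check: T·(-3, 0, -5) = (9, 0, 15) = -3·(-3, 0, -5).

-3, 0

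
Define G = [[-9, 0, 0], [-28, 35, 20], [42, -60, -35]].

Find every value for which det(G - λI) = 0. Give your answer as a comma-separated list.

Compute the characteristic polynomial p(s) = det(sI - G).
Expanding along the first row, p(s) = s^3 + 9s^2 - 25s - 225.
Since p(-5) = 0, s = -5 is a root.
Factor out (s + 5): p(s) = (s + 5)·(s^2 + 4s - 45).
The quadratic factors as (s + 9)·(s - 5).
Eigenvalues: -9, -5, 5.

-9, -5, 5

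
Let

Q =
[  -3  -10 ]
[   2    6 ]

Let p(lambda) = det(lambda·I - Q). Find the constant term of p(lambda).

2

p(lambda) = lambda^2 - 3·lambda + 2.
The constant term is 2.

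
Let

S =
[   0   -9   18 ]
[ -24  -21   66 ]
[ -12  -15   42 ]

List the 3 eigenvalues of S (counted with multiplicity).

0, 9, 12

Compute the characteristic polynomial p(r) = det(rI - S).
Cofactor expansion gives p(r) = r^3 - 21r^2 + 108r.
Try r = 0: p(0) = 0, so 0 is a root.
Factor out r: p(r) = r·(r^2 - 21r + 108).
The quadratic factors as (r - 9)·(r - 12).
Eigenvalues: 0, 9, 12.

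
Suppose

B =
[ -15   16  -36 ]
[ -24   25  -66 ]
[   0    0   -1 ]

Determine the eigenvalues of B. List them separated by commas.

The characteristic polynomial is p(lambda) = det(lambda·I - B).
Expanding along the first row, p(lambda) = lambda^3 - 9·lambda^2 - lambda + 9.
Try lambda = -1: p(-1) = 0, so -1 is a root.
Dividing by (lambda + 1) leaves lambda^2 - 10·lambda + 9.
The quadratic factors as (lambda - 1)·(lambda - 9).
Eigenvalues: -1, 1, 9.

-1, 1, 9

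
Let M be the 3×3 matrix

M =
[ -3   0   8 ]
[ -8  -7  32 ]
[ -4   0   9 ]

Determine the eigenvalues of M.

Compute the characteristic polynomial p(λ) = det(λI - M).
Expanding along the first row, p(λ) = λ^3 + λ^2 - 37λ + 35.
Since p(5) = 0, λ = 5 is a root.
Factor out (λ - 5): p(λ) = (λ - 5)·(λ^2 + 6λ - 7).
The quadratic factors as (λ + 7)·(λ - 1).
Eigenvalues: -7, 1, 5.

-7, 1, 5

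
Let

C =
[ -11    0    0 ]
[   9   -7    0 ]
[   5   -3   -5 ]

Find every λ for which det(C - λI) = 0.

C is lower triangular, so its eigenvalues are the diagonal entries.
Diagonal: -11, -7, -5.

-11, -7, -5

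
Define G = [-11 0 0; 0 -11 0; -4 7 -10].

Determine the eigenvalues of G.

-11, -11, -10

G is lower triangular, so its eigenvalues are the diagonal entries.
Diagonal: -11, -11, -10.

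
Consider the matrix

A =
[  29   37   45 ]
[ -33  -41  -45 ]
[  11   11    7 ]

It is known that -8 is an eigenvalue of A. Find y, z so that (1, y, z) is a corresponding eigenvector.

We need (A + 8I)v = 0.
A + 8I = [[37, 37, 45], [-33, -33, -45], [11, 11, 15]].
Row 1: (37)·1 + (37)·y + (45)·z = 0
Row 2: (-33)·1 + (-33)·y + (-45)·z = 0
Row 3: (11)·1 + (11)·y + (15)·z = 0
Solving gives y = -1, z = 0.
Check: A·(1, -1, 0) = (-8, 8, 0) = -8·(1, -1, 0).

-1, 0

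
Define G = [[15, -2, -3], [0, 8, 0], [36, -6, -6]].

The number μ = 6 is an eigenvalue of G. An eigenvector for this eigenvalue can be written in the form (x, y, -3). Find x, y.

-1, 0

We need (G - 6I)v = 0.
G - 6I = [[9, -2, -3], [0, 2, 0], [36, -6, -12]].
Row 1: (9)·x + (-2)·y + (-3)·-3 = 0
Row 2: (0)·x + (2)·y + (0)·-3 = 0
Row 3: (36)·x + (-6)·y + (-12)·-3 = 0
Solving gives x = -1, y = 0.
Check: G·(-1, 0, -3) = (-6, 0, -18) = 6·(-1, 0, -3).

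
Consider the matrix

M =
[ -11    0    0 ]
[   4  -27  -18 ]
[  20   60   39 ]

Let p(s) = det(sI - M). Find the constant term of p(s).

297

p(s) = s^3 - s^2 - 105s + 297.
The constant term is 297.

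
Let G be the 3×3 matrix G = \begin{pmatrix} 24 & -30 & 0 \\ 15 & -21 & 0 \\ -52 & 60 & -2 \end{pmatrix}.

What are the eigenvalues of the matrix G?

The characteristic polynomial is p(t) = det(tI - G).
Cofactor expansion gives p(t) = t^3 - t^2 - 60t - 108.
Rational-root test: t = -2 gives p(-2) = 0.
Dividing by (t + 2) leaves t^2 - 3t - 54.
The quadratic factors as (t + 6)·(t - 9).
Eigenvalues: -6, -2, 9.

-6, -2, 9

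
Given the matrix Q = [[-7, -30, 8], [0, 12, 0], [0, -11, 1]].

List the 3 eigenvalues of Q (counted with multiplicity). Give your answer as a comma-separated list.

-7, 1, 12

Set up det(sI - Q) = 0.
Expanding along the first row, p(s) = s^3 - 6s^2 - 79s + 84.
Since p(1) = 0, s = 1 is a root.
Dividing by (s - 1) leaves s^2 - 5s - 84.
The quadratic factors as (s + 7)·(s - 12).
Eigenvalues: -7, 1, 12.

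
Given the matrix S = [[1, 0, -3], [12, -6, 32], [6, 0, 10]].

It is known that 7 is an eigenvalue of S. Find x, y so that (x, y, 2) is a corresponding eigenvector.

We need (S - 7I)v = 0.
S - 7I = [[-6, 0, -3], [12, -13, 32], [6, 0, 3]].
Row 1: (-6)·x + (0)·y + (-3)·2 = 0
Row 2: (12)·x + (-13)·y + (32)·2 = 0
Row 3: (6)·x + (0)·y + (3)·2 = 0
Solving gives x = -1, y = 4.
Check: S·(-1, 4, 2) = (-7, 28, 14) = 7·(-1, 4, 2).

-1, 4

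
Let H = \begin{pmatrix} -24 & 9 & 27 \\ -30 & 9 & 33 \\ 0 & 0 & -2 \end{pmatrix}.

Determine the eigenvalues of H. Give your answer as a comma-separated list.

Set up det(μI - H) = 0.
Expanding along the first row, p(μ) = μ^3 + 17μ^2 + 84μ + 108.
Rational-root test: μ = -2 gives p(-2) = 0.
Factor out (μ + 2): p(μ) = (μ + 2)·(μ^2 + 15μ + 54).
The quadratic factors as (μ + 9)·(μ + 6).
Eigenvalues: -9, -6, -2.

-9, -6, -2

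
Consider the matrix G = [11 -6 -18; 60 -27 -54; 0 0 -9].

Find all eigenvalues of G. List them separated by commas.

-9, -9, -7

Set up det(tI - G) = 0.
Expanding the 3×3 determinant: p(t) = t^3 + 25t^2 + 207t + 567.
Since p(-7) = 0, t = -7 is a root.
Dividing by (t + 7) leaves t^2 + 18t + 81.
The quadratic factor is (t + 9)^2.
Eigenvalues: -9, -9, -7.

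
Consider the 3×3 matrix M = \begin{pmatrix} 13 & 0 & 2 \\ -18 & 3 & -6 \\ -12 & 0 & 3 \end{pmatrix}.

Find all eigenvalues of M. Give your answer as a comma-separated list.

3, 7, 9

Set up det(λI - M) = 0.
Cofactor expansion gives p(λ) = λ^3 - 19λ^2 + 111λ - 189.
Try λ = 3: p(3) = 0, so 3 is a root.
Dividing by (λ - 3) leaves λ^2 - 16λ + 63.
The quadratic factors as (λ - 7)·(λ - 9).
Eigenvalues: 3, 7, 9.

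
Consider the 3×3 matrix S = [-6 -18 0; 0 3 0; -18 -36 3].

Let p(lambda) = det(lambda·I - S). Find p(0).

p(0) = det(0·I − S) = det(−S) = (−1)^3·det(S).
det(S) = -54, so p(0) = 54.

54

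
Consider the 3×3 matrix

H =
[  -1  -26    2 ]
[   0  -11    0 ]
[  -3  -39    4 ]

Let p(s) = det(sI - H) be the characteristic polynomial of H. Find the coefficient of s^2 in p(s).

The coefficient of s^2 of det(sI - H) is −trace(H).
trace(H) = (-1) + (-11) + (4) = -8, so the coefficient is 8.

8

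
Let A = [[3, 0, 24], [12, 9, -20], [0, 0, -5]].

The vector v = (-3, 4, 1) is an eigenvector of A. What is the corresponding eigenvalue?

-5

Compute Av: A·(-3, 4, 1) = (15, -20, -5).
Since Av = λv, compare component 1: 15 = λ·-3, so λ = -5.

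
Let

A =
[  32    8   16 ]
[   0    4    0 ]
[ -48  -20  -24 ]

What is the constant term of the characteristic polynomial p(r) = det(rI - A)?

0

p(0) = det(0·I − A) = det(−A) = (−1)^3·det(A).
det(A) = 0, so p(0) = 0.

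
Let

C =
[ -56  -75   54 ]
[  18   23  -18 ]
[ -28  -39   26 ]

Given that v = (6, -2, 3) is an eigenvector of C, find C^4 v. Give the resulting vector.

First find the eigenvalue: Cv = (-24, 8, -12) = -4·(6, -2, 3), so λ = -4.
Then C^4 v = λ^4·v = (-4)^4·(6, -2, 3) = 256·(6, -2, 3) = (1536, -512, 768).

(1536, -512, 768)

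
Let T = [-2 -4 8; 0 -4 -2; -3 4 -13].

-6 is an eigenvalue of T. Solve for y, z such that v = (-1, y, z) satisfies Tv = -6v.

1, 1

We need (T + 6I)v = 0.
T + 6I = [[4, -4, 8], [0, 2, -2], [-3, 4, -7]].
Row 1: (4)·-1 + (-4)·y + (8)·z = 0
Row 2: (0)·-1 + (2)·y + (-2)·z = 0
Row 3: (-3)·-1 + (4)·y + (-7)·z = 0
Solving gives y = 1, z = 1.
Check: T·(-1, 1, 1) = (6, -6, -6) = -6·(-1, 1, 1).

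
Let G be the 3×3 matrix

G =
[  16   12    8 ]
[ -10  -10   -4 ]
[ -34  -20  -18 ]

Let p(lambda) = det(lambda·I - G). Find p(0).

p(0) = det(0·I − G) = det(−G) = (−1)^3·det(G).
det(G) = -48, so p(0) = 48.

48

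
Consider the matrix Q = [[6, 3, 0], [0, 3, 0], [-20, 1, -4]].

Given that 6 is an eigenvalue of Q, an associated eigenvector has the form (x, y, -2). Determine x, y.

1, 0

We need (Q - 6I)v = 0.
Q - 6I = [[0, 3, 0], [0, -3, 0], [-20, 1, -10]].
Row 1: (0)·x + (3)·y + (0)·-2 = 0
Row 2: (0)·x + (-3)·y + (0)·-2 = 0
Row 3: (-20)·x + (1)·y + (-10)·-2 = 0
Solving gives x = 1, y = 0.
Check: Q·(1, 0, -2) = (6, 0, -12) = 6·(1, 0, -2).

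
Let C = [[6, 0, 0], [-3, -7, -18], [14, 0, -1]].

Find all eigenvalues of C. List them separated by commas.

-7, -1, 6

The characteristic polynomial is p(μ) = det(μI - C).
Cofactor expansion gives p(μ) = μ^3 + 2μ^2 - 41μ - 42.
Since p(6) = 0, μ = 6 is a root.
Factor out (μ - 6): p(μ) = (μ - 6)·(μ^2 + 8μ + 7).
The quadratic factors as (μ + 7)·(μ + 1).
Eigenvalues: -7, -1, 6.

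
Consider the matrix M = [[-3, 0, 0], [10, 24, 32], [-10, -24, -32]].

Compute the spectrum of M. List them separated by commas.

-8, -3, 0

The characteristic polynomial is p(lambda) = det(lambda·I - M).
Expanding the 3×3 determinant: p(lambda) = lambda^3 + 11·lambda^2 + 24·lambda.
Since p(-8) = 0, lambda = -8 is a root.
Dividing by (lambda + 8) leaves lambda^2 + 3·lambda.
The quadratic factors as (lambda + 3)·lambda.
Eigenvalues: -8, -3, 0.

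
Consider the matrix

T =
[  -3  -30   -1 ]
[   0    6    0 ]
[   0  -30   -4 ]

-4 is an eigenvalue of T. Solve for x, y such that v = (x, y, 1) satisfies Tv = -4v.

We need (T + 4I)v = 0.
T + 4I = [[1, -30, -1], [0, 10, 0], [0, -30, 0]].
Row 1: (1)·x + (-30)·y + (-1)·1 = 0
Row 2: (0)·x + (10)·y + (0)·1 = 0
Row 3: (0)·x + (-30)·y + (0)·1 = 0
Solving gives x = 1, y = 0.
Check: T·(1, 0, 1) = (-4, 0, -4) = -4·(1, 0, 1).

1, 0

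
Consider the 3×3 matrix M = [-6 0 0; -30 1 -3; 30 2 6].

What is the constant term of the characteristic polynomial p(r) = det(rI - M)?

72

p(0) = det(0·I − M) = det(−M) = (−1)^3·det(M).
det(M) = -72, so p(0) = 72.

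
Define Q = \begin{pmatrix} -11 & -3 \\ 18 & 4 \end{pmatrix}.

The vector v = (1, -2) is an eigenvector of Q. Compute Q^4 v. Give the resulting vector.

First find the eigenvalue: Qv = (-5, 10) = -5·(1, -2), so λ = -5.
Then Q^4 v = λ^4·v = (-5)^4·(1, -2) = 625·(1, -2) = (625, -1250).

(625, -1250)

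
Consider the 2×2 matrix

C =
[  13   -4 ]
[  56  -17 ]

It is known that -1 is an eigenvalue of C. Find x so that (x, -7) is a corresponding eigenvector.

We need (C + 1I)v = 0.
C + 1I = [[14, -4], [56, -16]].
Row 1: (14)·x + (-4)·-7 = 0
Row 2: (56)·x + (-16)·-7 = 0
Solving gives x = -2.
Check: C·(-2, -7) = (2, 7) = -1·(-2, -7).

-2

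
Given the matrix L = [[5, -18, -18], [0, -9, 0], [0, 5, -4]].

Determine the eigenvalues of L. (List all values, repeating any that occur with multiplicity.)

-9, -4, 5

The characteristic polynomial is p(μ) = det(μI - L).
Cofactor expansion gives p(μ) = μ^3 + 8μ^2 - 29μ - 180.
Since p(-4) = 0, μ = -4 is a root.
Factor out (μ + 4): p(μ) = (μ + 4)·(μ^2 + 4μ - 45).
The quadratic factors as (μ + 9)·(μ - 5).
Eigenvalues: -9, -4, 5.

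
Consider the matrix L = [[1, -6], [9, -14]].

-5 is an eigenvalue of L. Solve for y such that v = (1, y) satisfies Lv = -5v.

We need (L + 5I)v = 0.
L + 5I = [[6, -6], [9, -9]].
Row 1: (6)·1 + (-6)·y = 0
Row 2: (9)·1 + (-9)·y = 0
Solving gives y = 1.
Check: L·(1, 1) = (-5, -5) = -5·(1, 1).

1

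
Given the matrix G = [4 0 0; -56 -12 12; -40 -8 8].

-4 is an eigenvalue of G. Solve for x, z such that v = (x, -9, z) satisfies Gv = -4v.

We need (G + 4I)v = 0.
G + 4I = [[8, 0, 0], [-56, -8, 12], [-40, -8, 12]].
Row 1: (8)·x + (0)·-9 + (0)·z = 0
Row 2: (-56)·x + (-8)·-9 + (12)·z = 0
Row 3: (-40)·x + (-8)·-9 + (12)·z = 0
Solving gives x = 0, z = -6.
Check: G·(0, -9, -6) = (0, 36, 24) = -4·(0, -9, -6).

0, -6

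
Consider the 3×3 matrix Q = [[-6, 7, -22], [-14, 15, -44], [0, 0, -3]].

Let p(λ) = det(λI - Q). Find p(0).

24

p(0) = det(0·I − Q) = det(−Q) = (−1)^3·det(Q).
det(Q) = -24, so p(0) = 24.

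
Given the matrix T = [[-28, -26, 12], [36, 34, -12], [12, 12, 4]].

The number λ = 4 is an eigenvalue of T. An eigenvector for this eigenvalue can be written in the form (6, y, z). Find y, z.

-6, 3

We need (T - 4I)v = 0.
T - 4I = [[-32, -26, 12], [36, 30, -12], [12, 12, 0]].
Row 1: (-32)·6 + (-26)·y + (12)·z = 0
Row 2: (36)·6 + (30)·y + (-12)·z = 0
Row 3: (12)·6 + (12)·y + (0)·z = 0
Solving gives y = -6, z = 3.
Check: T·(6, -6, 3) = (24, -24, 12) = 4·(6, -6, 3).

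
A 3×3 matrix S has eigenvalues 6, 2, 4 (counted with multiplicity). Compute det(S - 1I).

If S has eigenvalues 6, 2, 4, then S - 1I has eigenvalues 5, 1, 3.
det(S - 1I) = (5) · (1) · (3) = 15.

15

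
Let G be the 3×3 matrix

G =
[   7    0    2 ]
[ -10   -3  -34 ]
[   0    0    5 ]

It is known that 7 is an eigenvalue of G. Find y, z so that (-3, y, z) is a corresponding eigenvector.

3, 0

We need (G - 7I)v = 0.
G - 7I = [[0, 0, 2], [-10, -10, -34], [0, 0, -2]].
Row 1: (0)·-3 + (0)·y + (2)·z = 0
Row 2: (-10)·-3 + (-10)·y + (-34)·z = 0
Row 3: (0)·-3 + (0)·y + (-2)·z = 0
Solving gives y = 3, z = 0.
Check: G·(-3, 3, 0) = (-21, 21, 0) = 7·(-3, 3, 0).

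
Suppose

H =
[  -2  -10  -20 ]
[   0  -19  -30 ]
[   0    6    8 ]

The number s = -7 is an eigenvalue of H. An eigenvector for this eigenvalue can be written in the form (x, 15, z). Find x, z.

6, -6

We need (H + 7I)v = 0.
H + 7I = [[5, -10, -20], [0, -12, -30], [0, 6, 15]].
Row 1: (5)·x + (-10)·15 + (-20)·z = 0
Row 2: (0)·x + (-12)·15 + (-30)·z = 0
Row 3: (0)·x + (6)·15 + (15)·z = 0
Solving gives x = 6, z = -6.
Check: H·(6, 15, -6) = (-42, -105, 42) = -7·(6, 15, -6).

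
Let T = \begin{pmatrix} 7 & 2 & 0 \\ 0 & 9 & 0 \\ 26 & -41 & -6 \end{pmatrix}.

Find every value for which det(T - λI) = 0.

-6, 7, 9

Compute the characteristic polynomial p(s) = det(sI - T).
Expanding the 3×3 determinant: p(s) = s^3 - 10s^2 - 33s + 378.
Since p(9) = 0, s = 9 is a root.
Factor out (s - 9): p(s) = (s - 9)·(s^2 - s - 42).
The quadratic factors as (s + 6)·(s - 7).
Eigenvalues: -6, 7, 9.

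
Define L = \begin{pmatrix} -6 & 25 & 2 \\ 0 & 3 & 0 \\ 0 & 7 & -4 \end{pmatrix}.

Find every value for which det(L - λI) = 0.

The characteristic polynomial is p(s) = det(sI - L).
Expanding along the first row, p(s) = s^3 + 7s^2 - 6s - 72.
Rational-root test: s = -4 gives p(-4) = 0.
Dividing by (s + 4) leaves s^2 + 3s - 18.
The quadratic factors as (s + 6)·(s - 3).
Eigenvalues: -6, -4, 3.

-6, -4, 3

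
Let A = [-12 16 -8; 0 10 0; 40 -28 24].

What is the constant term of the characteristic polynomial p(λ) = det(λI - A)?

-320

p(0) = det(0·I − A) = det(−A) = (−1)^3·det(A).
det(A) = 320, so p(0) = -320.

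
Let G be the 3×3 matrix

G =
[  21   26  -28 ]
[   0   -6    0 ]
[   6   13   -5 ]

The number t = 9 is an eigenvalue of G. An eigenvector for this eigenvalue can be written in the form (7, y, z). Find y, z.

0, 3

We need (G - 9I)v = 0.
G - 9I = [[12, 26, -28], [0, -15, 0], [6, 13, -14]].
Row 1: (12)·7 + (26)·y + (-28)·z = 0
Row 2: (0)·7 + (-15)·y + (0)·z = 0
Row 3: (6)·7 + (13)·y + (-14)·z = 0
Solving gives y = 0, z = 3.
Check: G·(7, 0, 3) = (63, 0, 27) = 9·(7, 0, 3).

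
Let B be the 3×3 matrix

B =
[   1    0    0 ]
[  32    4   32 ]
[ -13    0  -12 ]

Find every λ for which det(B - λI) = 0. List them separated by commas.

-12, 1, 4

Compute the characteristic polynomial p(λ) = det(λI - B).
Expanding along the first row, p(λ) = λ^3 + 7λ^2 - 56λ + 48.
Try λ = 1: p(1) = 0, so 1 is a root.
Factor out (λ - 1): p(λ) = (λ - 1)·(λ^2 + 8λ - 48).
The quadratic factors as (λ + 12)·(λ - 4).
Eigenvalues: -12, 1, 4.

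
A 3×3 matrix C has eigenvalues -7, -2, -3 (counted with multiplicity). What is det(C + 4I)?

-6

If C has eigenvalues -7, -2, -3, then C + 4I has eigenvalues -3, 2, 1.
det(C + 4I) = (-3) · (2) · (1) = -6.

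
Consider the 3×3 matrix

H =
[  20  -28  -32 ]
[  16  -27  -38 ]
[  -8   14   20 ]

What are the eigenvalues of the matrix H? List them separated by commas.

1, 4, 8

The characteristic polynomial is p(lambda) = det(lambda·I - H).
Expanding the 3×3 determinant: p(lambda) = lambda^3 - 13·lambda^2 + 44·lambda - 32.
Since p(1) = 0, lambda = 1 is a root.
Dividing by (lambda - 1) leaves lambda^2 - 12·lambda + 32.
The quadratic factors as (lambda - 4)·(lambda - 8).
Eigenvalues: 1, 4, 8.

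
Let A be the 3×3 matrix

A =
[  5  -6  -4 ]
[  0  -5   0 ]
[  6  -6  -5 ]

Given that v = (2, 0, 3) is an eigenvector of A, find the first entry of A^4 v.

First find the eigenvalue: Av = (-2, 0, -3) = -1·(2, 0, 3), so λ = -1.
Then A^4 v = λ^4·v = (-1)^4·(2, 0, 3) = 1·(2, 0, 3) = (2, 0, 3).

2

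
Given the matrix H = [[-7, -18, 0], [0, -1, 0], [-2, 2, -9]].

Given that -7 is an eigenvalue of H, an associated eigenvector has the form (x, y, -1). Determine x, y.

1, 0

We need (H + 7I)v = 0.
H + 7I = [[0, -18, 0], [0, 6, 0], [-2, 2, -2]].
Row 1: (0)·x + (-18)·y + (0)·-1 = 0
Row 2: (0)·x + (6)·y + (0)·-1 = 0
Row 3: (-2)·x + (2)·y + (-2)·-1 = 0
Solving gives x = 1, y = 0.
Check: H·(1, 0, -1) = (-7, 0, 7) = -7·(1, 0, -1).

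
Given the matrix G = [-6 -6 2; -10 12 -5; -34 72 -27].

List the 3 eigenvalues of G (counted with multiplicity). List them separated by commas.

Set up det(λI - G) = 0.
Cofactor expansion gives p(λ) = λ^3 + 21λ^2 + 134λ + 240.
Since p(-3) = 0, λ = -3 is a root.
Dividing by (λ + 3) leaves λ^2 + 18λ + 80.
The quadratic factors as (λ + 10)·(λ + 8).
Eigenvalues: -10, -8, -3.

-10, -8, -3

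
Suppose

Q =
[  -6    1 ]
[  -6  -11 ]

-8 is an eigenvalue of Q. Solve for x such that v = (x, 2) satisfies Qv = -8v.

We need (Q + 8I)v = 0.
Q + 8I = [[2, 1], [-6, -3]].
Row 1: (2)·x + (1)·2 = 0
Row 2: (-6)·x + (-3)·2 = 0
Solving gives x = -1.
Check: Q·(-1, 2) = (8, -16) = -8·(-1, 2).

-1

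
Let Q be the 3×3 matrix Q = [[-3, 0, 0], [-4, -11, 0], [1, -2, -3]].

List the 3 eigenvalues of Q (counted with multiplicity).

-11, -3, -3

Q is lower triangular, so its eigenvalues are the diagonal entries.
Diagonal: -3, -11, -3.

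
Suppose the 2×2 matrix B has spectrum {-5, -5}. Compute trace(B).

-10

trace(B) is the sum of the eigenvalues: (-5) + (-5) = -10.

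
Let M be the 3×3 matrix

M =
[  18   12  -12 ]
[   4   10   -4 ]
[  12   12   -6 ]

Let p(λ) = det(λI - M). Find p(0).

p(0) = det(0·I − M) = det(−M) = (−1)^3·det(M).
det(M) = 360, so p(0) = -360.

-360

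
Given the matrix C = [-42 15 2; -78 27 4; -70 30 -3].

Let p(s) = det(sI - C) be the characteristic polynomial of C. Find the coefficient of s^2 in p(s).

18

The coefficient of s^2 of det(sI - C) is −trace(C).
trace(C) = (-42) + (27) + (-3) = -18, so the coefficient is 18.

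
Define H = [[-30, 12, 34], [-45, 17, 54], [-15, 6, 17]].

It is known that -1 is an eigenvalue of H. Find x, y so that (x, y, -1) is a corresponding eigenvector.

We need (H + 1I)v = 0.
H + 1I = [[-29, 12, 34], [-45, 18, 54], [-15, 6, 18]].
Row 1: (-29)·x + (12)·y + (34)·-1 = 0
Row 2: (-45)·x + (18)·y + (54)·-1 = 0
Row 3: (-15)·x + (6)·y + (18)·-1 = 0
Solving gives x = -2, y = -2.
Check: H·(-2, -2, -1) = (2, 2, 1) = -1·(-2, -2, -1).

-2, -2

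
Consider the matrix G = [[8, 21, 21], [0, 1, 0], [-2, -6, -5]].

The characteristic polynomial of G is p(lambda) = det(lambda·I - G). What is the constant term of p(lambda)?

-2

p(lambda) = lambda^3 - 4·lambda^2 + 5·lambda - 2.
The constant term is -2.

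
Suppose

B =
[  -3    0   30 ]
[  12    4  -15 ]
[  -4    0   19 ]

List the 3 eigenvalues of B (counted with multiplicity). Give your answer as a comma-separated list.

4, 7, 9

Set up det(λI - B) = 0.
Cofactor expansion gives p(λ) = λ^3 - 20λ^2 + 127λ - 252.
Since p(9) = 0, λ = 9 is a root.
Dividing by (λ - 9) leaves λ^2 - 11λ + 28.
The quadratic factors as (λ - 4)·(λ - 7).
Eigenvalues: 4, 7, 9.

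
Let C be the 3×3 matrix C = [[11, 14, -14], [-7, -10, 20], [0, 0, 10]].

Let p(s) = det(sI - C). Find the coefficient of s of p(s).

-2

p(s) = s^3 - 11s^2 - 2s + 120.
The coefficient of s is -2.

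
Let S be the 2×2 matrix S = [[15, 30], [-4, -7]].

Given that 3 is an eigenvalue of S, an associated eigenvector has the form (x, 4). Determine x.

We need (S - 3I)v = 0.
S - 3I = [[12, 30], [-4, -10]].
Row 1: (12)·x + (30)·4 = 0
Row 2: (-4)·x + (-10)·4 = 0
Solving gives x = -10.
Check: S·(-10, 4) = (-30, 12) = 3·(-10, 4).

-10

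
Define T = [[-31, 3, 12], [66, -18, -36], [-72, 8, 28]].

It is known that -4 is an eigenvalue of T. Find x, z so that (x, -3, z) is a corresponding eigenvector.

1, 3

We need (T + 4I)v = 0.
T + 4I = [[-27, 3, 12], [66, -14, -36], [-72, 8, 32]].
Row 1: (-27)·x + (3)·-3 + (12)·z = 0
Row 2: (66)·x + (-14)·-3 + (-36)·z = 0
Row 3: (-72)·x + (8)·-3 + (32)·z = 0
Solving gives x = 1, z = 3.
Check: T·(1, -3, 3) = (-4, 12, -12) = -4·(1, -3, 3).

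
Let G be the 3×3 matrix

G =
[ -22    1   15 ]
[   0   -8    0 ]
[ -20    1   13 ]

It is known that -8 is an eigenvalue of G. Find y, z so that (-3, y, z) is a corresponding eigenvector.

3, -3

We need (G + 8I)v = 0.
G + 8I = [[-14, 1, 15], [0, 0, 0], [-20, 1, 21]].
Row 1: (-14)·-3 + (1)·y + (15)·z = 0
Row 2: (0)·-3 + (0)·y + (0)·z = 0
Row 3: (-20)·-3 + (1)·y + (21)·z = 0
Solving gives y = 3, z = -3.
Check: G·(-3, 3, -3) = (24, -24, 24) = -8·(-3, 3, -3).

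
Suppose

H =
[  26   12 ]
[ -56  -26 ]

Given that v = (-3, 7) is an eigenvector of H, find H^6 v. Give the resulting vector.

First find the eigenvalue: Hv = (6, -14) = -2·(-3, 7), so λ = -2.
Then H^6 v = λ^6·v = (-2)^6·(-3, 7) = 64·(-3, 7) = (-192, 448).

(-192, 448)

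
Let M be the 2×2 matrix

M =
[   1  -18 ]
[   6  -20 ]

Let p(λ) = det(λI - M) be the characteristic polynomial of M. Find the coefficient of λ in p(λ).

19

The coefficient of λ of det(λI - M) is −trace(M).
trace(M) = (1) + (-20) = -19, so the coefficient is 19.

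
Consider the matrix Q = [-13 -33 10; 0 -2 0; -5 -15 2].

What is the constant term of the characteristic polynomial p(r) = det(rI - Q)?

48

p(0) = det(0·I − Q) = det(−Q) = (−1)^3·det(Q).
det(Q) = -48, so p(0) = 48.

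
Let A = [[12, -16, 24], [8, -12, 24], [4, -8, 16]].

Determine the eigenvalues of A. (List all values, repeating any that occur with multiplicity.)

Compute the characteristic polynomial p(s) = det(sI - A).
Expanding along the first row, p(s) = s^3 - 16s^2 + 80s - 128.
Since p(8) = 0, s = 8 is a root.
Factor out (s - 8): p(s) = (s - 8)·(s^2 - 8s + 16).
The quadratic factor is (s - 4)^2.
Eigenvalues: 4, 4, 8.

4, 4, 8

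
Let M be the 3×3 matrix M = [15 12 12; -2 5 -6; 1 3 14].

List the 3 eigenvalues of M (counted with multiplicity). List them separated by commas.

Set up det(λI - M) = 0.
Cofactor expansion gives p(λ) = λ^3 - 34λ^2 + 385λ - 1452.
Rational-root test: λ = 11 gives p(11) = 0.
Factor out (λ - 11): p(λ) = (λ - 11)·(λ^2 - 23λ + 132).
The quadratic factors as (λ - 11)·(λ - 12).
Eigenvalues: 11, 11, 12.

11, 11, 12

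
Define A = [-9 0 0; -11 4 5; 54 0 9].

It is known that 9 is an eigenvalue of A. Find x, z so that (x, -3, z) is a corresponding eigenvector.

We need (A - 9I)v = 0.
A - 9I = [[-18, 0, 0], [-11, -5, 5], [54, 0, 0]].
Row 1: (-18)·x + (0)·-3 + (0)·z = 0
Row 2: (-11)·x + (-5)·-3 + (5)·z = 0
Row 3: (54)·x + (0)·-3 + (0)·z = 0
Solving gives x = 0, z = -3.
Check: A·(0, -3, -3) = (0, -27, -27) = 9·(0, -3, -3).

0, -3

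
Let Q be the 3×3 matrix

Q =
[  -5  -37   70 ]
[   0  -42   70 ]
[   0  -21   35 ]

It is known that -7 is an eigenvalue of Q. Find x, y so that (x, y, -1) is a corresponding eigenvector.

We need (Q + 7I)v = 0.
Q + 7I = [[2, -37, 70], [0, -35, 70], [0, -21, 42]].
Row 1: (2)·x + (-37)·y + (70)·-1 = 0
Row 2: (0)·x + (-35)·y + (70)·-1 = 0
Row 3: (0)·x + (-21)·y + (42)·-1 = 0
Solving gives x = -2, y = -2.
Check: Q·(-2, -2, -1) = (14, 14, 7) = -7·(-2, -2, -1).

-2, -2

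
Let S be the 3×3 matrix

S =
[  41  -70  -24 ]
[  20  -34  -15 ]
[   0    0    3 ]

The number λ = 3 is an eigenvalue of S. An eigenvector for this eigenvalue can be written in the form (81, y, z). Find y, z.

We need (S - 3I)v = 0.
S - 3I = [[38, -70, -24], [20, -37, -15], [0, 0, 0]].
Row 1: (38)·81 + (-70)·y + (-24)·z = 0
Row 2: (20)·81 + (-37)·y + (-15)·z = 0
Row 3: (0)·81 + (0)·y + (0)·z = 0
Solving gives y = 45, z = -3.
Check: S·(81, 45, -3) = (243, 135, -9) = 3·(81, 45, -3).

45, -3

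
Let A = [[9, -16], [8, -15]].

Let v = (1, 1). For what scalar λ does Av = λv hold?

-7

Compute Av: A·(1, 1) = (-7, -7).
Since Av = λv, compare component 1: -7 = λ·1, so λ = -7.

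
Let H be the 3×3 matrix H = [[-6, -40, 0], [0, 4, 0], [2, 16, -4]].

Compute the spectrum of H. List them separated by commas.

-6, -4, 4

Set up det(lambda·I - H) = 0.
Cofactor expansion gives p(lambda) = lambda^3 + 6·lambda^2 - 16·lambda - 96.
Try lambda = -6: p(-6) = 0, so -6 is a root.
Dividing by (lambda + 6) leaves lambda^2 - 16.
The quadratic factors as (lambda + 4)·(lambda - 4).
Eigenvalues: -6, -4, 4.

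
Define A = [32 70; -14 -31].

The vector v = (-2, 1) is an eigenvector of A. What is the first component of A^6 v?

-1458

First find the eigenvalue: Av = (6, -3) = -3·(-2, 1), so λ = -3.
Then A^6 v = λ^6·v = (-3)^6·(-2, 1) = 729·(-2, 1) = (-1458, 729).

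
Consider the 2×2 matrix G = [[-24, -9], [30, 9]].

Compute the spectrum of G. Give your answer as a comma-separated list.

-9, -6

det(G - λI) = (-24 - λ)(9 - λ) - (-9)·(30) = λ^2 + 15λ + 54.
This factors as (λ + 9)·(λ + 6) = 0.
Eigenvalues: -9, -6.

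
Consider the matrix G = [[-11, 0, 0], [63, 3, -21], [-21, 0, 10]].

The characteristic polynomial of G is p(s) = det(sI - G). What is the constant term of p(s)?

330

p(s) = s^3 - 2s^2 - 113s + 330.
The constant term is 330.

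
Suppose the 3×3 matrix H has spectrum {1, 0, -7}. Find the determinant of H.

0

det(H) is the product of the eigenvalues: (1) · (0) · (-7) = 0.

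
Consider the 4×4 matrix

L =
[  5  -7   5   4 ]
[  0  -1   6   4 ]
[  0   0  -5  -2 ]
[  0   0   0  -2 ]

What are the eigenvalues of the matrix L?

-5, -2, -1, 5

L is upper triangular, so its eigenvalues are the diagonal entries.
Diagonal: 5, -1, -5, -2.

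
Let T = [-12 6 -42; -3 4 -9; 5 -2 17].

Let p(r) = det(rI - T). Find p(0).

p(0) = det(0·I − T) = det(−T) = (−1)^3·det(T).
det(T) = 24, so p(0) = -24.

-24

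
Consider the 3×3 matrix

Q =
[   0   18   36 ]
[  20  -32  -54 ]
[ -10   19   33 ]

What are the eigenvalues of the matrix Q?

-5, 0, 6

Compute the characteristic polynomial p(λ) = det(λI - Q).
Expanding along the first row, p(λ) = λ^3 - λ^2 - 30λ.
Since p(0) = 0, λ = 0 is a root.
Dividing by λ leaves λ^2 - λ - 30.
The quadratic factors as (λ + 5)·(λ - 6).
Eigenvalues: -5, 0, 6.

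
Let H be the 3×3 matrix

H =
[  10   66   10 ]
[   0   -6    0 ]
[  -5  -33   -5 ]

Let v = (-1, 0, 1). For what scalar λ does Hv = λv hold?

Compute Hv: H·(-1, 0, 1) = (0, 0, 0).
Since Hv = λv, compare component 1: 0 = λ·-1, so λ = 0.

0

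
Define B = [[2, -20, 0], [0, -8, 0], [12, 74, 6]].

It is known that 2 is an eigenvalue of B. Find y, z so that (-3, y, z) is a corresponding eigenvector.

0, 9

We need (B - 2I)v = 0.
B - 2I = [[0, -20, 0], [0, -10, 0], [12, 74, 4]].
Row 1: (0)·-3 + (-20)·y + (0)·z = 0
Row 2: (0)·-3 + (-10)·y + (0)·z = 0
Row 3: (12)·-3 + (74)·y + (4)·z = 0
Solving gives y = 0, z = 9.
Check: B·(-3, 0, 9) = (-6, 0, 18) = 2·(-3, 0, 9).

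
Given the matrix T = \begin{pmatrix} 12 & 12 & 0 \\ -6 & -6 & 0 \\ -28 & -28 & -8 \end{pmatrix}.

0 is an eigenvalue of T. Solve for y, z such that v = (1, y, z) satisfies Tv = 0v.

-1, 0

We need (T)v = 0.
T = [[12, 12, 0], [-6, -6, 0], [-28, -28, -8]].
Row 1: (12)·1 + (12)·y + (0)·z = 0
Row 2: (-6)·1 + (-6)·y + (0)·z = 0
Row 3: (-28)·1 + (-28)·y + (-8)·z = 0
Solving gives y = -1, z = 0.
Check: T·(1, -1, 0) = (0, 0, 0) = 0·(1, -1, 0).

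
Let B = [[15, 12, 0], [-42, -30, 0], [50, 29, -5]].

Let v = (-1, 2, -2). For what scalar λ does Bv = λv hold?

-9

Compute Bv: B·(-1, 2, -2) = (9, -18, 18).
Since Bv = λv, compare component 1: 9 = λ·-1, so λ = -9.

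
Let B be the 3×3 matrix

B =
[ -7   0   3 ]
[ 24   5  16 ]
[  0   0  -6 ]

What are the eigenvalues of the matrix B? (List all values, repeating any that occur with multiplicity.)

The characteristic polynomial is p(s) = det(sI - B).
Expanding the 3×3 determinant: p(s) = s^3 + 8s^2 - 23s - 210.
Since p(5) = 0, s = 5 is a root.
Factor out (s - 5): p(s) = (s - 5)·(s^2 + 13s + 42).
The quadratic factors as (s + 7)·(s + 6).
Eigenvalues: -7, -6, 5.

-7, -6, 5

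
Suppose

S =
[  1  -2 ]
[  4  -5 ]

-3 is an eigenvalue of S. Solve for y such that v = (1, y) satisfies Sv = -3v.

We need (S + 3I)v = 0.
S + 3I = [[4, -2], [4, -2]].
Row 1: (4)·1 + (-2)·y = 0
Row 2: (4)·1 + (-2)·y = 0
Solving gives y = 2.
Check: S·(1, 2) = (-3, -6) = -3·(1, 2).

2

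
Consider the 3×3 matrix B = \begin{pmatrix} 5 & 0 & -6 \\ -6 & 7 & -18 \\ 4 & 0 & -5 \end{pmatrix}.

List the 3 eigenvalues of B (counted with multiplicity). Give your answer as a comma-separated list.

-1, 1, 7

Compute the characteristic polynomial p(t) = det(tI - B).
Cofactor expansion gives p(t) = t^3 - 7t^2 - t + 7.
Rational-root test: t = 1 gives p(1) = 0.
Factor out (t - 1): p(t) = (t - 1)·(t^2 - 6t - 7).
The quadratic factors as (t + 1)·(t - 7).
Eigenvalues: -1, 1, 7.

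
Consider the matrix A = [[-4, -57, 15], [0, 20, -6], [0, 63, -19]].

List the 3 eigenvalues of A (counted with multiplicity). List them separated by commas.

-4, -1, 2

Compute the characteristic polynomial p(s) = det(sI - A).
Expanding the 3×3 determinant: p(s) = s^3 + 3s^2 - 6s - 8.
Since p(-1) = 0, s = -1 is a root.
Dividing by (s + 1) leaves s^2 + 2s - 8.
The quadratic factors as (s + 4)·(s - 2).
Eigenvalues: -4, -1, 2.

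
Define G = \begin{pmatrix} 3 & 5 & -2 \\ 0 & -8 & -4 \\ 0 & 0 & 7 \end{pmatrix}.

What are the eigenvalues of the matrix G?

-8, 3, 7

G is upper triangular, so its eigenvalues are the diagonal entries.
Diagonal: 3, -8, 7.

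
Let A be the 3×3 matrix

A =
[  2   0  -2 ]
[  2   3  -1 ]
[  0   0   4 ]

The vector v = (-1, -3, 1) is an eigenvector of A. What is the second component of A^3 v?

First find the eigenvalue: Av = (-4, -12, 4) = 4·(-1, -3, 1), so λ = 4.
Then A^3 v = λ^3·v = 4^3·(-1, -3, 1) = 64·(-1, -3, 1) = (-64, -192, 64).

-192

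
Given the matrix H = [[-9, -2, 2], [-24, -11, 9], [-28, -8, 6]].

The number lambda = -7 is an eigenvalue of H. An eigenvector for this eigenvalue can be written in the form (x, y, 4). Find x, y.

1, 3

We need (H + 7I)v = 0.
H + 7I = [[-2, -2, 2], [-24, -4, 9], [-28, -8, 13]].
Row 1: (-2)·x + (-2)·y + (2)·4 = 0
Row 2: (-24)·x + (-4)·y + (9)·4 = 0
Row 3: (-28)·x + (-8)·y + (13)·4 = 0
Solving gives x = 1, y = 3.
Check: H·(1, 3, 4) = (-7, -21, -28) = -7·(1, 3, 4).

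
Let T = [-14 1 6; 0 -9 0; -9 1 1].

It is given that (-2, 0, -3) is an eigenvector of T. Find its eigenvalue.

Compute Tv: T·(-2, 0, -3) = (10, 0, 15).
Since Tv = λv, compare component 1: 10 = λ·-2, so λ = -5.

-5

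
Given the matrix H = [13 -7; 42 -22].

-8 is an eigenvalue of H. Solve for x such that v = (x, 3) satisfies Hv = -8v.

We need (H + 8I)v = 0.
H + 8I = [[21, -7], [42, -14]].
Row 1: (21)·x + (-7)·3 = 0
Row 2: (42)·x + (-14)·3 = 0
Solving gives x = 1.
Check: H·(1, 3) = (-8, -24) = -8·(1, 3).

1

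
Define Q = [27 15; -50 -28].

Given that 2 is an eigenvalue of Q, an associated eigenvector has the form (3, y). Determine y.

-5

We need (Q - 2I)v = 0.
Q - 2I = [[25, 15], [-50, -30]].
Row 1: (25)·3 + (15)·y = 0
Row 2: (-50)·3 + (-30)·y = 0
Solving gives y = -5.
Check: Q·(3, -5) = (6, -10) = 2·(3, -5).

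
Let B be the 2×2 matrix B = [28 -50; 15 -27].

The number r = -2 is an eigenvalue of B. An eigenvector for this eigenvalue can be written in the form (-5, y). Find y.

-3

We need (B + 2I)v = 0.
B + 2I = [[30, -50], [15, -25]].
Row 1: (30)·-5 + (-50)·y = 0
Row 2: (15)·-5 + (-25)·y = 0
Solving gives y = -3.
Check: B·(-5, -3) = (10, 6) = -2·(-5, -3).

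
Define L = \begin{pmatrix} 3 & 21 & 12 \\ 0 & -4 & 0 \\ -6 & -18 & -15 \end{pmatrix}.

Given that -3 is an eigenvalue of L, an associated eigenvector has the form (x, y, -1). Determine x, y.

We need (L + 3I)v = 0.
L + 3I = [[6, 21, 12], [0, -1, 0], [-6, -18, -12]].
Row 1: (6)·x + (21)·y + (12)·-1 = 0
Row 2: (0)·x + (-1)·y + (0)·-1 = 0
Row 3: (-6)·x + (-18)·y + (-12)·-1 = 0
Solving gives x = 2, y = 0.
Check: L·(2, 0, -1) = (-6, 0, 3) = -3·(2, 0, -1).

2, 0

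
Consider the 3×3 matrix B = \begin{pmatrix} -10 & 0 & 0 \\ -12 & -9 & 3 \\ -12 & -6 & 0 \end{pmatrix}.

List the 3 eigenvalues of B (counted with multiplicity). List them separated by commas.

Set up det(rI - B) = 0.
Expanding the 3×3 determinant: p(r) = r^3 + 19r^2 + 108r + 180.
Rational-root test: r = -10 gives p(-10) = 0.
Factor out (r + 10): p(r) = (r + 10)·(r^2 + 9r + 18).
The quadratic factors as (r + 6)·(r + 3).
Eigenvalues: -10, -6, -3.

-10, -6, -3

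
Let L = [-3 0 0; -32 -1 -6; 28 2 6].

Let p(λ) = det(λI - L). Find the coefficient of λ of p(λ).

p(λ) = λ^3 - 2λ^2 - 9λ + 18.
The coefficient of λ is -9.

-9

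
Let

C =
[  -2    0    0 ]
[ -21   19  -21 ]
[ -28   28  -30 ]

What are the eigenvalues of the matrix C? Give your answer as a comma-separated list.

The characteristic polynomial is p(μ) = det(μI - C).
Cofactor expansion gives p(μ) = μ^3 + 13μ^2 + 40μ + 36.
Since p(-2) = 0, μ = -2 is a root.
Factor out (μ + 2): p(μ) = (μ + 2)·(μ^2 + 11μ + 18).
The quadratic factors as (μ + 9)·(μ + 2).
Eigenvalues: -9, -2, -2.

-9, -2, -2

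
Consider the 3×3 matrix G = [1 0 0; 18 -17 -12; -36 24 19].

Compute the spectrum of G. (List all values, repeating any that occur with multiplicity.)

Compute the characteristic polynomial p(r) = det(rI - G).
Cofactor expansion gives p(r) = r^3 - 3r^2 - 33r + 35.
Since p(1) = 0, r = 1 is a root.
Factor out (r - 1): p(r) = (r - 1)·(r^2 - 2r - 35).
The quadratic factors as (r + 5)·(r - 7).
Eigenvalues: -5, 1, 7.

-5, 1, 7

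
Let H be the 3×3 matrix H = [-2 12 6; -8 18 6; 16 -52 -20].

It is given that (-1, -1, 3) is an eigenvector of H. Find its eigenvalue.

Compute Hv: H·(-1, -1, 3) = (8, 8, -24).
Since Hv = λv, compare component 1: 8 = λ·-1, so λ = -8.

-8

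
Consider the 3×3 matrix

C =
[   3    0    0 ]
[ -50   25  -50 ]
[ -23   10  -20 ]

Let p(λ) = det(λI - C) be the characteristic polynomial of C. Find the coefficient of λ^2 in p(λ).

The coefficient of λ^2 of det(λI - C) is −trace(C).
trace(C) = (3) + (25) + (-20) = 8, so the coefficient is -8.

-8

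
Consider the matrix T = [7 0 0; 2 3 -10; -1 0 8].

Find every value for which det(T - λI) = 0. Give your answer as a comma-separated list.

Compute the characteristic polynomial p(μ) = det(μI - T).
Expanding the 3×3 determinant: p(μ) = μ^3 - 18μ^2 + 101μ - 168.
Since p(3) = 0, μ = 3 is a root.
Dividing by (μ - 3) leaves μ^2 - 15μ + 56.
The quadratic factors as (μ - 7)·(μ - 8).
Eigenvalues: 3, 7, 8.

3, 7, 8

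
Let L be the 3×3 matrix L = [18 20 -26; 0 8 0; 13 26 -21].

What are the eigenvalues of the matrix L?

-8, 5, 8

Set up det(sI - L) = 0.
Cofactor expansion gives p(s) = s^3 - 5s^2 - 64s + 320.
Rational-root test: s = 8 gives p(8) = 0.
Dividing by (s - 8) leaves s^2 + 3s - 40.
The quadratic factors as (s + 8)·(s - 5).
Eigenvalues: -8, 5, 8.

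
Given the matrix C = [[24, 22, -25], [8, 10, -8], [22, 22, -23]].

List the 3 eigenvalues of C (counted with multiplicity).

Set up det(rI - C) = 0.
Expanding the 3×3 determinant: p(r) = r^3 - 11r^2 + 8r + 20.
Since p(-1) = 0, r = -1 is a root.
Dividing by (r + 1) leaves r^2 - 12r + 20.
The quadratic factors as (r - 2)·(r - 10).
Eigenvalues: -1, 2, 10.

-1, 2, 10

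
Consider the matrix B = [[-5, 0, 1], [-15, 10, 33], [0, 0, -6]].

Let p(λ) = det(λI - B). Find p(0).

-300

p(0) = det(0·I − B) = det(−B) = (−1)^3·det(B).
det(B) = 300, so p(0) = -300.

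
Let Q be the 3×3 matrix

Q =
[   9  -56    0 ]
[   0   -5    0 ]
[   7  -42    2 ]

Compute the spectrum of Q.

The characteristic polynomial is p(λ) = det(λI - Q).
Expanding along the first row, p(λ) = λ^3 - 6λ^2 - 37λ + 90.
Since p(-5) = 0, λ = -5 is a root.
Factor out (λ + 5): p(λ) = (λ + 5)·(λ^2 - 11λ + 18).
The quadratic factors as (λ - 2)·(λ - 9).
Eigenvalues: -5, 2, 9.

-5, 2, 9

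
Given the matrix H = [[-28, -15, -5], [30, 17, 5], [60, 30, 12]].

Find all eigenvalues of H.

The characteristic polynomial is p(s) = det(sI - H).
Expanding along the first row, p(s) = s^3 - s^2 - 8s + 12.
Try s = 2: p(2) = 0, so 2 is a root.
Dividing by (s - 2) leaves s^2 + s - 6.
The quadratic factors as (s + 3)·(s - 2).
Eigenvalues: -3, 2, 2.

-3, 2, 2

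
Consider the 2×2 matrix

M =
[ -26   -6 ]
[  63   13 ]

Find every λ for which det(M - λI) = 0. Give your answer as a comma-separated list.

-8, -5

det(M - lambda·I) = (-26 - lambda)(13 - lambda) - (-6)·(63) = lambda^2 + 13·lambda + 40.
This factors as (lambda + 8)·(lambda + 5) = 0.
Eigenvalues: -8, -5.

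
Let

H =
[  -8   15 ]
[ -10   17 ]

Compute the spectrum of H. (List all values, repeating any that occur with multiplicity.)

det(H - sI) = (-8 - s)(17 - s) - (15)·(-10) = s^2 - 9s + 14.
This factors as (s - 2)·(s - 7) = 0.
Eigenvalues: 2, 7.

2, 7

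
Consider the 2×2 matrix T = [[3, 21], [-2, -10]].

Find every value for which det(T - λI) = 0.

-4, -3

det(T - λI) = (3 - λ)(-10 - λ) - (21)·(-2) = λ^2 + 7λ + 12.
This factors as (λ + 4)·(λ + 3) = 0.
Eigenvalues: -4, -3.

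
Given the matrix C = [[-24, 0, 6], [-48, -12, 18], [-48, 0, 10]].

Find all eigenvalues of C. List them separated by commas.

Set up det(rI - C) = 0.
Expanding along the first row, p(r) = r^3 + 26r^2 + 216r + 576.
Since p(-6) = 0, r = -6 is a root.
Dividing by (r + 6) leaves r^2 + 20r + 96.
The quadratic factors as (r + 12)·(r + 8).
Eigenvalues: -12, -8, -6.

-12, -8, -6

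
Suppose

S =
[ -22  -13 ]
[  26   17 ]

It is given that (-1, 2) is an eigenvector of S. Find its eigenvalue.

4

Compute Sv: S·(-1, 2) = (-4, 8).
Since Sv = λv, compare component 1: -4 = λ·-1, so λ = 4.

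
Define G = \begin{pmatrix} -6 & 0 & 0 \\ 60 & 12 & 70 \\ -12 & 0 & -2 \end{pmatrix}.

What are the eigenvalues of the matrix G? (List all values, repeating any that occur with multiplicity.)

Compute the characteristic polynomial p(λ) = det(λI - G).
Expanding along the first row, p(λ) = λ^3 - 4λ^2 - 84λ - 144.
Try λ = -2: p(-2) = 0, so -2 is a root.
Dividing by (λ + 2) leaves λ^2 - 6λ - 72.
The quadratic factors as (λ + 6)·(λ - 12).
Eigenvalues: -6, -2, 12.

-6, -2, 12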